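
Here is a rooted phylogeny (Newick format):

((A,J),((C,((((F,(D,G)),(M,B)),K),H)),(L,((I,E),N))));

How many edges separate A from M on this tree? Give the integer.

9

The MRCA of A and M is the root of the tree.
From A up to that node: 2 branches. From M up to the same node: 7 branches. Total: 2 + 7 = 9.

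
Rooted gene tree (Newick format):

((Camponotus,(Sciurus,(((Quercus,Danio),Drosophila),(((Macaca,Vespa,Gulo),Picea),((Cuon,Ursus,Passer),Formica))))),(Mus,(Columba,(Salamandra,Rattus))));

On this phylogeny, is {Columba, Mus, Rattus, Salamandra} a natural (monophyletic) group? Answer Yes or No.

The most recent common ancestor of these taxa subtends (Mus,(Columba,(Salamandra,Rattus))).
That clade has exactly 4 tips — every listed taxon and nothing else — so the group is monophyletic.

Yes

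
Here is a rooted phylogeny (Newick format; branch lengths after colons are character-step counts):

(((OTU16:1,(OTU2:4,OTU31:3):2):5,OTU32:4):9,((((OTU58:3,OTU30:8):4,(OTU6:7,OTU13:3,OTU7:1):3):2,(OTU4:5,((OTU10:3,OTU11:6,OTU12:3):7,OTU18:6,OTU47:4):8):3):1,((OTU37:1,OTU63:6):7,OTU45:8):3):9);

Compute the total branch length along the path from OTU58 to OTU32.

The path runs OTU58 → … → MRCA → … → OTU32; the MRCA is the root of the tree.
Branch lengths along that path: 3 + 4 + 2 + 1 + 9 + 9 + 4 = 32.

32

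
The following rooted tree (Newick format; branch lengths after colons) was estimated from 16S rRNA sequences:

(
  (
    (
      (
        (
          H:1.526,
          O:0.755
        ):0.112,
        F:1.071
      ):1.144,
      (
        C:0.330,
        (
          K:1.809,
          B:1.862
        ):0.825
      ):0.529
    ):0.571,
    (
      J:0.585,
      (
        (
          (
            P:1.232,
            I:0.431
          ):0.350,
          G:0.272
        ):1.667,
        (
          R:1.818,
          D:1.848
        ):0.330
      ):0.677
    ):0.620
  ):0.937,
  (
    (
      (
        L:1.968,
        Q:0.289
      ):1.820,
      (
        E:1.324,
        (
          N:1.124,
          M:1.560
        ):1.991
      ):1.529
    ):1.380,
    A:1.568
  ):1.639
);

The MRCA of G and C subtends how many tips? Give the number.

12

The MRCA of G and C is the node subtending ((((H,O),F),(C,(K,B))),(J,(((P,I),G),(R,D)))).
That clade contains 12 terminal taxa: B, C, D, F, G, H, I, J, K, O, P, R.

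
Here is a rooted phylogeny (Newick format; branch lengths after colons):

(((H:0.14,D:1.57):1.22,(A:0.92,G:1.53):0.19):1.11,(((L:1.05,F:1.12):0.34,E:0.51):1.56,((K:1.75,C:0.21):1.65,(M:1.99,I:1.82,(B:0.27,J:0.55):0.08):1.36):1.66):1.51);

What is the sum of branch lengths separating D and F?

The path runs D → … → MRCA → … → F; the MRCA is the root of the tree.
Branch lengths along that path: 1.57 + 1.22 + 1.11 + 1.51 + 1.56 + 0.34 + 1.12 = 8.43.

8.43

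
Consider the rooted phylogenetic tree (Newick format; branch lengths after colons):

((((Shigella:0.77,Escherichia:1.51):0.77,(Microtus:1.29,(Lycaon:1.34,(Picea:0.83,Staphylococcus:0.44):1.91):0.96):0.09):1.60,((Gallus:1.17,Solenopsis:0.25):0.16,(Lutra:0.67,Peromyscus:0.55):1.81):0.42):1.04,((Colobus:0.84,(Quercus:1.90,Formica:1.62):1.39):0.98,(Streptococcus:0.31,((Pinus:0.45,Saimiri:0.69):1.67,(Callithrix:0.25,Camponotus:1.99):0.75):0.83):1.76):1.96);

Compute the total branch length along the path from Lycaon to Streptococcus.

9.06

The path runs Lycaon → … → MRCA → … → Streptococcus; the MRCA is the root of the tree.
Branch lengths along that path: 1.34 + 0.96 + 0.09 + 1.60 + 1.04 + 1.96 + 1.76 + 0.31 = 9.06.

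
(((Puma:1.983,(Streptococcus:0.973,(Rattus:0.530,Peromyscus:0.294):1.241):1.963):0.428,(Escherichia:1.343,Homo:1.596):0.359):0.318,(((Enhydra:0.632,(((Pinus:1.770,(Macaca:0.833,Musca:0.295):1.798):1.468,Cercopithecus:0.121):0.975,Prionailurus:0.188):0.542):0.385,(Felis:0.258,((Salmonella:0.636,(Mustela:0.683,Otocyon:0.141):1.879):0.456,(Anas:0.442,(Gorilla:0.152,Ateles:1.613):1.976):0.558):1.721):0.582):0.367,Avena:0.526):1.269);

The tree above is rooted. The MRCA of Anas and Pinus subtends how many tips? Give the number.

13

The MRCA of Anas and Pinus is the node subtending ((Enhydra,(((Pinus,(Macaca,Musca)),Cercopithecus),Prionailurus)),(Felis,((Salmonella,(Mustela,Otocyon)),(Anas,(Gorilla,Ateles))))).
That clade contains 13 terminal taxa: Anas, Ateles, Cercopithecus, Enhydra, Felis, Gorilla, Macaca, Musca, Mustela, Otocyon, Pinus, Prionailurus, Salmonella.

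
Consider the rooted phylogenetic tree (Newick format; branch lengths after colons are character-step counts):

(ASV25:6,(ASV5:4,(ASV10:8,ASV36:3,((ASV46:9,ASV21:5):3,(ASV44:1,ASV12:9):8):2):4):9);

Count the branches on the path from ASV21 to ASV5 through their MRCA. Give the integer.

The MRCA of ASV21 and ASV5 is the node subtending (ASV5,(ASV10,ASV36,((ASV46,ASV21),(ASV44,ASV12)))).
From ASV21 up to that node: 4 branches. From ASV5 up to the same node: 1 branch. Total: 4 + 1 = 5.

5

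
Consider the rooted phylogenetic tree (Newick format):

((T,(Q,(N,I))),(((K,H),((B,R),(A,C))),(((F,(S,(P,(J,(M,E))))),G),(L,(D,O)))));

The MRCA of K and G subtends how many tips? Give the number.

16

The MRCA of K and G is the node subtending (((K,H),((B,R),(A,C))),(((F,(S,(P,(J,(M,E))))),G),(L,(D,O)))).
That clade contains 16 terminal taxa: A, B, C, D, E, F, G, H, J, K, L, M, O, P, R, S.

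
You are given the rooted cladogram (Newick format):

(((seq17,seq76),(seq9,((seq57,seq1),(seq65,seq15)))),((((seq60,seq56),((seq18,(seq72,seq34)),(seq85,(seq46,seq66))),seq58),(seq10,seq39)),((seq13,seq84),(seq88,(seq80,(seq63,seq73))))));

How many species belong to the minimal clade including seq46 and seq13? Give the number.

The MRCA of seq46 and seq13 is the node subtending ((((seq60,seq56),((seq18,(seq72,seq34)),(seq85,(seq46,seq66))),seq58),(seq10,seq39)),((seq13,seq84),(seq88,(seq80,(seq63,seq73))))).
That clade contains 17 terminal taxa: seq10, seq13, seq18, seq34, seq39, seq46, seq56, seq58, seq60, seq63, seq66, seq72, seq73, seq80, seq84, seq85, seq88.

17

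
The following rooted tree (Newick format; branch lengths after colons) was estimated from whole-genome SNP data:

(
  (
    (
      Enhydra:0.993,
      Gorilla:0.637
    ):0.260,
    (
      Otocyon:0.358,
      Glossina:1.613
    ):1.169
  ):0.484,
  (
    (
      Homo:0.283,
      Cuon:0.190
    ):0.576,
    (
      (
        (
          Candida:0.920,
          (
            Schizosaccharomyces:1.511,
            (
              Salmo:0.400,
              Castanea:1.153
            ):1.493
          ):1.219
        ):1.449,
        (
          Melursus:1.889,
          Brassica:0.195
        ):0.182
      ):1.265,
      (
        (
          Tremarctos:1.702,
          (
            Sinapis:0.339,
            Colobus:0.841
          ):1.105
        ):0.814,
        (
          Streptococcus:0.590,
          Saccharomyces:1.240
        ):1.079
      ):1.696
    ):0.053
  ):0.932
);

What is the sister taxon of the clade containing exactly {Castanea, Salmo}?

Schizosaccharomyces

The clade containing exactly {Castanea, Salmo} attaches to the tree at the node subtending (Schizosaccharomyces,(Salmo,Castanea)).
The other lineage descending from that same node — the sister group — is the single tip Schizosaccharomyces.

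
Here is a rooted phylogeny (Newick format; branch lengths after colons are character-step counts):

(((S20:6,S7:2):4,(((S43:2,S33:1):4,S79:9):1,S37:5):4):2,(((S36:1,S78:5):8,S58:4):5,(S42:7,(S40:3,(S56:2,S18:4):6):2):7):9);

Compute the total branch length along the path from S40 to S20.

The path runs S40 → … → MRCA → … → S20; the MRCA is the root of the tree.
Branch lengths along that path: 3 + 2 + 7 + 9 + 2 + 4 + 6 = 33.

33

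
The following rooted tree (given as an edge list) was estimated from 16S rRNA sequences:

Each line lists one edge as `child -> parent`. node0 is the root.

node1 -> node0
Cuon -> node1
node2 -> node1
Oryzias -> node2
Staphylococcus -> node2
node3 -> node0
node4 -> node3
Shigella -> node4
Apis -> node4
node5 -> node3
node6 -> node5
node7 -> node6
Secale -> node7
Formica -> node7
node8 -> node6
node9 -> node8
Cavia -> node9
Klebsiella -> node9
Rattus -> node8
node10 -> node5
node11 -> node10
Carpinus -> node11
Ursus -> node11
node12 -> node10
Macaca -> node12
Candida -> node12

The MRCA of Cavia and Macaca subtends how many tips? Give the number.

The MRCA of Cavia and Macaca is the node subtending (((Secale,Formica),((Cavia,Klebsiella),Rattus)),((Carpinus,Ursus),(Macaca,Candida))).
That clade contains 9 terminal taxa: Candida, Carpinus, Cavia, Formica, Klebsiella, Macaca, Rattus, Secale, Ursus.

9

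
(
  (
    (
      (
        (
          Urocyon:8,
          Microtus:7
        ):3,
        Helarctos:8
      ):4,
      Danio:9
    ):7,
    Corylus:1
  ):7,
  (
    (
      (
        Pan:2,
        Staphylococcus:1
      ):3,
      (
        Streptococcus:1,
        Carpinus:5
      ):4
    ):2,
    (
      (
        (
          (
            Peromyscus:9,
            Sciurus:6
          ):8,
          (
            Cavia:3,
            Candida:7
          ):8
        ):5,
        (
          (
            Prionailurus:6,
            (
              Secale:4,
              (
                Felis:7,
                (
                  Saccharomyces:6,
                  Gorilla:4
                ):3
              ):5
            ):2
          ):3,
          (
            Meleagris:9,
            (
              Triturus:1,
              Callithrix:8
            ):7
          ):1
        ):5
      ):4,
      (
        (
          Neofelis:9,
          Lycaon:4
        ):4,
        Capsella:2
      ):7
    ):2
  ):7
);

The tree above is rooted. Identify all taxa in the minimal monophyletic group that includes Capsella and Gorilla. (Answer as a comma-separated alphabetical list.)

Tracing Capsella: it sits inside ((Neofelis,Lycaon),Capsella).
Tracing Gorilla: it sits inside (Saccharomyces,Gorilla).
The smallest clade enclosing both is ((((Peromyscus,Sciurus),(Cavia,Candida)),((Prionailurus,(Secale,(Felis,(Saccharomyces,Gorilla)))),(Meleagris,(Triturus,Callithrix)))),((Neofelis,Lycaon),Capsella)); the answer is its 15 terminal taxa in alphabetical order.

Callithrix, Candida, Capsella, Cavia, Felis, Gorilla, Lycaon, Meleagris, Neofelis, Peromyscus, Prionailurus, Saccharomyces, Sciurus, Secale, Triturus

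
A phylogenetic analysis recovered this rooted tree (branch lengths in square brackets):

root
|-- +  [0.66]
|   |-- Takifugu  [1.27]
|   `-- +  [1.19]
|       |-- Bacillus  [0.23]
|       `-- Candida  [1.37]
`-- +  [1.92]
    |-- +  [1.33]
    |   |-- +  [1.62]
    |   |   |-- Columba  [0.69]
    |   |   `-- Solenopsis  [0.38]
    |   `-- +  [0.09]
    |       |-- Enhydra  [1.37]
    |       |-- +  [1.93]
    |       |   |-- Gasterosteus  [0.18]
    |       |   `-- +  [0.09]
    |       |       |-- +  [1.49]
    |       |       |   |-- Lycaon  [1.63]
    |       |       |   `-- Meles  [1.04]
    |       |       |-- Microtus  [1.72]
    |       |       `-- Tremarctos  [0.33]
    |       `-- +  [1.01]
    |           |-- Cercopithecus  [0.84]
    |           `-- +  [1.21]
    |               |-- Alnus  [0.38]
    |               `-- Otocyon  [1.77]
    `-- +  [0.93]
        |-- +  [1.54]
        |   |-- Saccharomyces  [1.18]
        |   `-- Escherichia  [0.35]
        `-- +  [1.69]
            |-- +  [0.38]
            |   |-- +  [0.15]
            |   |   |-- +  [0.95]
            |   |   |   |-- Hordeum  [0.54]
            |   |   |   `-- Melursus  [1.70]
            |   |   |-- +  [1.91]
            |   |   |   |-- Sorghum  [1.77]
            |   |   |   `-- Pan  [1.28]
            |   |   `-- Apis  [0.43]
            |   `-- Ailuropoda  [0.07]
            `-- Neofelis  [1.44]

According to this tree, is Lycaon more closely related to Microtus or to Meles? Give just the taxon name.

Meles

The MRCA of Lycaon and Meles subtends (Lycaon,Meles) (2 taxa).
The MRCA of Lycaon and Microtus subtends ((Lycaon,Meles),Microtus,Tremarctos) (4 taxa).
The first is nested inside the second, so Lycaon shares a more recent common ancestor with Meles.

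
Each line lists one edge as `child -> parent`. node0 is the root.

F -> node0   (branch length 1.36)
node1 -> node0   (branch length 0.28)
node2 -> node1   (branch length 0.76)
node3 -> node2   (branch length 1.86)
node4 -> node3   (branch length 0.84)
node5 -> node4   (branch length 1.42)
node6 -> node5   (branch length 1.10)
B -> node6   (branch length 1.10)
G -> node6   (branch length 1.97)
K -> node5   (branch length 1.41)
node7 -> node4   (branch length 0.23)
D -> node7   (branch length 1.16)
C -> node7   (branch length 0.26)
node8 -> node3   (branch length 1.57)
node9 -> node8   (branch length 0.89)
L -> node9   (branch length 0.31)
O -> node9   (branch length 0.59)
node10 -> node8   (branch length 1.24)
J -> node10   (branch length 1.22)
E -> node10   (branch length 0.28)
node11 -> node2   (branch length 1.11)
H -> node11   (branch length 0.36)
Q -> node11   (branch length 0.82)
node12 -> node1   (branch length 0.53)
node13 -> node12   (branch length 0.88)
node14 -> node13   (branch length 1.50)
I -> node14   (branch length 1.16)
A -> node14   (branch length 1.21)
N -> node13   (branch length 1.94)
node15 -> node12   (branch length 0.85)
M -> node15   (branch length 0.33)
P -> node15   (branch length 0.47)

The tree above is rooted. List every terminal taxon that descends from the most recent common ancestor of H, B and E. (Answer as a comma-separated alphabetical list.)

B, C, D, E, G, H, J, K, L, O, Q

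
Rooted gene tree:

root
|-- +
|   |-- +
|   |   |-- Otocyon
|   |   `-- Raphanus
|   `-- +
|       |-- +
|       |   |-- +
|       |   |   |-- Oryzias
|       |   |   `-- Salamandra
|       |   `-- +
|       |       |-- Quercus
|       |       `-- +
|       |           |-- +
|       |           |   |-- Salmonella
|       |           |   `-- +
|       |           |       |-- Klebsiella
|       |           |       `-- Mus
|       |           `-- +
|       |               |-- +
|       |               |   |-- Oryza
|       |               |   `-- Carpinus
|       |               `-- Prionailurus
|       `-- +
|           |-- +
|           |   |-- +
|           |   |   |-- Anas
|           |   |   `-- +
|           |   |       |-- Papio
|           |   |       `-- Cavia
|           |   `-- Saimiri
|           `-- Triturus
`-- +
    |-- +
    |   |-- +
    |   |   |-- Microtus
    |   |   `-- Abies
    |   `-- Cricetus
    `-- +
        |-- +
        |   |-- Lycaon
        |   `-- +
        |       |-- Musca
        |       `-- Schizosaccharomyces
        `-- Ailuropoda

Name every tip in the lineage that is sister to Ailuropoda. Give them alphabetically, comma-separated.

Ailuropoda attaches to the tree at the node subtending ((Lycaon,(Musca,Schizosaccharomyces)),Ailuropoda).
The other lineage descending from that same node — the sister group — is (Lycaon,(Musca,Schizosaccharomyces)); its 3 tips in alphabetical order are the answer.

Lycaon, Musca, Schizosaccharomyces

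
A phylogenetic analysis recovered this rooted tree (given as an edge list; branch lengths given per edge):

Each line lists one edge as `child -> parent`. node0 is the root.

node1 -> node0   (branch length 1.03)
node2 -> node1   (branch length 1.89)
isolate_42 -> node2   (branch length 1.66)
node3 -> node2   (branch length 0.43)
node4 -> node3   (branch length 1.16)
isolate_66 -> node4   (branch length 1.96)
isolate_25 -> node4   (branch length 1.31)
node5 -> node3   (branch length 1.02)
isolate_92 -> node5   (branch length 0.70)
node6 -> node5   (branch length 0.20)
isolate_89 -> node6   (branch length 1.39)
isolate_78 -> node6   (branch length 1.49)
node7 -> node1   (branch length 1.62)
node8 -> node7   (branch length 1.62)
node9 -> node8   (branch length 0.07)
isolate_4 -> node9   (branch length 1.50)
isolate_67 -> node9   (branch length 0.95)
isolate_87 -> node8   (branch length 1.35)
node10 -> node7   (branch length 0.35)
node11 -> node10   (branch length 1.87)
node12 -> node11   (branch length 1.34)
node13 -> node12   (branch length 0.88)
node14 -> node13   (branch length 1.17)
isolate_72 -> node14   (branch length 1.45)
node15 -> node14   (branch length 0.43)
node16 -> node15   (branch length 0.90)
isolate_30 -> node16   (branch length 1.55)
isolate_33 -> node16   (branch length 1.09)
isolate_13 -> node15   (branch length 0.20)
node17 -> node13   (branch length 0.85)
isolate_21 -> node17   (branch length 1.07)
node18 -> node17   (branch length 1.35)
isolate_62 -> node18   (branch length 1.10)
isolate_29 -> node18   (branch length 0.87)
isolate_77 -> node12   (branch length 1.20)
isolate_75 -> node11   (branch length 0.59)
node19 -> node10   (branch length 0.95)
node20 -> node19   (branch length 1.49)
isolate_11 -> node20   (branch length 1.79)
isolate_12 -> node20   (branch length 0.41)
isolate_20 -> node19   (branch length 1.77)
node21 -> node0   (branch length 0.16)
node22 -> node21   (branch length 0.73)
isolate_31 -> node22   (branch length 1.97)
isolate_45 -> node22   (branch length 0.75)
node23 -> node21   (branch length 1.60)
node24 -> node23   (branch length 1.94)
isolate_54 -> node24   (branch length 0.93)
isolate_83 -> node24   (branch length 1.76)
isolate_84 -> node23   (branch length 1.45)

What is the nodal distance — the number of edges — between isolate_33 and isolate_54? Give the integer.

14

The MRCA of isolate_33 and isolate_54 is the root of the tree.
From isolate_33 up to that node: 10 branches. From isolate_54 up to the same node: 4 branches. Total: 10 + 4 = 14.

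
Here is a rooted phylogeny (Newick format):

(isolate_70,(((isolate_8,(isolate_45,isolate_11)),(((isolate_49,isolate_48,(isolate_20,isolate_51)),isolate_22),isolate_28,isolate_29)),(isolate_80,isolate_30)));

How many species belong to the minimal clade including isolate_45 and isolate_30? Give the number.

The MRCA of isolate_45 and isolate_30 is the node subtending (((isolate_8,(isolate_45,isolate_11)),(((isolate_49,isolate_48,(isolate_20,isolate_51)),isolate_22),isolate_28,isolate_29)),(isolate_80,isolate_30)).
That clade contains 12 terminal taxa: isolate_11, isolate_20, isolate_22, isolate_28, isolate_29, isolate_30, isolate_45, isolate_48, isolate_49, isolate_51, isolate_8, isolate_80.

12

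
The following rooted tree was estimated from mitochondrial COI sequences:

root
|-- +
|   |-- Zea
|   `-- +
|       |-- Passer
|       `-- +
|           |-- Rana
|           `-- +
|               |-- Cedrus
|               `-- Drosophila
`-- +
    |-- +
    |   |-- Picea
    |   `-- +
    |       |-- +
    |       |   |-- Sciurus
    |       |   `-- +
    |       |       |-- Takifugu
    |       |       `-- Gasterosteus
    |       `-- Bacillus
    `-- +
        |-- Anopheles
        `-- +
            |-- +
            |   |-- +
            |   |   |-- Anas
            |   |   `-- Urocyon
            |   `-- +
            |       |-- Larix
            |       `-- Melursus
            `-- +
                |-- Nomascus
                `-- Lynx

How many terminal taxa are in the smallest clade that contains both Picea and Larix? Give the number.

12

The MRCA of Picea and Larix is the node subtending ((Picea,((Sciurus,(Takifugu,Gasterosteus)),Bacillus)),(Anopheles,(((Anas,Urocyon),(Larix,Melursus)),(Nomascus,Lynx)))).
That clade contains 12 terminal taxa: Anas, Anopheles, Bacillus, Gasterosteus, Larix, Lynx, Melursus, Nomascus, Picea, Sciurus, Takifugu, Urocyon.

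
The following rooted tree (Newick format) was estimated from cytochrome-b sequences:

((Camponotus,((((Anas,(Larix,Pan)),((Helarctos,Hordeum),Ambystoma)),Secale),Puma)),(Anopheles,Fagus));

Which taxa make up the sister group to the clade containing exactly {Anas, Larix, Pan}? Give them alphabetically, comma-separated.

Ambystoma, Helarctos, Hordeum

The clade containing exactly {Anas, Larix, Pan} attaches to the tree at the node subtending ((Anas,(Larix,Pan)),((Helarctos,Hordeum),Ambystoma)).
The other lineage descending from that same node — the sister group — is ((Helarctos,Hordeum),Ambystoma); its 3 tips in alphabetical order are the answer.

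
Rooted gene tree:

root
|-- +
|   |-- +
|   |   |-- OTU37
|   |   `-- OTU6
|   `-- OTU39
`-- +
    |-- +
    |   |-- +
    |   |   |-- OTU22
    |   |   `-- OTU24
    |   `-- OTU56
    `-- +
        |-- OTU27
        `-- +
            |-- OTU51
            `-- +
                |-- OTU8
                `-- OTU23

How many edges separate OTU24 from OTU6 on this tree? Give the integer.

7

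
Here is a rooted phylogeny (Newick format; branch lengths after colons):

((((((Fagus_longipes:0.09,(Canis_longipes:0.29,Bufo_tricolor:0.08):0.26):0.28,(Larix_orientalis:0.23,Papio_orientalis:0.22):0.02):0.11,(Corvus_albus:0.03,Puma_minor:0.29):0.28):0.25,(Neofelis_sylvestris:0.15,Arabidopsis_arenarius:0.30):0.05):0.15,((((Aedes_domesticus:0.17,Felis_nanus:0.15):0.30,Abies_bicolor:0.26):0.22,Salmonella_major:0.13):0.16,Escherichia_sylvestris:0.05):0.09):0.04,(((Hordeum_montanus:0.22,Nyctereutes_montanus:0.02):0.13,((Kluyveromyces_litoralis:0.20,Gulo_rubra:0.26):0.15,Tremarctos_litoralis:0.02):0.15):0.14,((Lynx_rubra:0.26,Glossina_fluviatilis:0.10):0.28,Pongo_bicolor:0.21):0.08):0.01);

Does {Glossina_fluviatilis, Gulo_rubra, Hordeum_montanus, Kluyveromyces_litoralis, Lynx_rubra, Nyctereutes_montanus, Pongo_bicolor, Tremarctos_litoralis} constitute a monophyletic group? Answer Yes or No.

Yes

The most recent common ancestor of these taxa subtends (((Hordeum_montanus,Nyctereutes_montanus),((Kluyveromyces_litoralis,Gulo_rubra),Tremarctos_litoralis)),((Lynx_rubra,Glossina_fluviatilis),Pongo_bicolor)).
That clade has exactly 8 tips — every listed taxon and nothing else — so the group is monophyletic.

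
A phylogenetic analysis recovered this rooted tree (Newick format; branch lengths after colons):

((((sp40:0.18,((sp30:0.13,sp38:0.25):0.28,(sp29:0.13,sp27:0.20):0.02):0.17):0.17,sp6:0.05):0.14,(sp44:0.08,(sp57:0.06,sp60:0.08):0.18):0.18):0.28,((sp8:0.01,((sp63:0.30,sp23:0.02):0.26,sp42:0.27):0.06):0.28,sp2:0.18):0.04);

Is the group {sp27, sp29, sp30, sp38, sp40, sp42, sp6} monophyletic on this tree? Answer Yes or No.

The MRCA of the listed taxa is the root, so the smallest clade containing them is the whole tree.
That clade also contains sp2, sp23, sp44, sp57, sp60, sp63, sp8, which are not in the proposed group, so the group is not monophyletic.

No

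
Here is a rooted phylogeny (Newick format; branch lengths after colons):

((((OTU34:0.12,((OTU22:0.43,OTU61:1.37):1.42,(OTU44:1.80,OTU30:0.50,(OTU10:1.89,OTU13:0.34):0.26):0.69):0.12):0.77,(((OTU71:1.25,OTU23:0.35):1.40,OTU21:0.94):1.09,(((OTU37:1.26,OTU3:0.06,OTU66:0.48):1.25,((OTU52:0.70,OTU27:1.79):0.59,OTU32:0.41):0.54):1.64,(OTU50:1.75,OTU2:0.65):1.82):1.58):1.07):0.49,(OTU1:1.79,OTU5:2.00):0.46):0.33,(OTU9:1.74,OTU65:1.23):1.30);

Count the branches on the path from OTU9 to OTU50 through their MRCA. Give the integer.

8

The MRCA of OTU9 and OTU50 is the root of the tree.
From OTU9 up to that node: 2 branches. From OTU50 up to the same node: 6 branches. Total: 2 + 6 = 8.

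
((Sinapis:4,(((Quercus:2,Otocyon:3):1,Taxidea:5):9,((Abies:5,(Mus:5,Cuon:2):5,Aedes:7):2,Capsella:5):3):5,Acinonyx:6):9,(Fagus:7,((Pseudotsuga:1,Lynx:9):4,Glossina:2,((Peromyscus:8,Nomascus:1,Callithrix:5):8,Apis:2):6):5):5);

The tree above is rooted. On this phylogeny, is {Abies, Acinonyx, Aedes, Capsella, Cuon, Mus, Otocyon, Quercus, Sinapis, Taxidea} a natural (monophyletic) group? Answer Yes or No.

The most recent common ancestor of these taxa subtends (Sinapis,(((Quercus,Otocyon),Taxidea),((Abies,(Mus,Cuon),Aedes),Capsella)),Acinonyx).
That clade has exactly 10 tips — every listed taxon and nothing else — so the group is monophyletic.

Yes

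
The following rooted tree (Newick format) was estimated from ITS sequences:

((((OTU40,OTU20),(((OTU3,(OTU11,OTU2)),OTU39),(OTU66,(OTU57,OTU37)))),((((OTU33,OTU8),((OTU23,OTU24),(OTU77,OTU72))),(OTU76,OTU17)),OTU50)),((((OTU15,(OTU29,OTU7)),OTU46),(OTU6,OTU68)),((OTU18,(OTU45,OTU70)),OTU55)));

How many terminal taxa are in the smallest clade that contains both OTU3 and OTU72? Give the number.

18

The MRCA of OTU3 and OTU72 is the node subtending (((OTU40,OTU20),(((OTU3,(OTU11,OTU2)),OTU39),(OTU66,(OTU57,OTU37)))),((((OTU33,OTU8),((OTU23,OTU24),(OTU77,OTU72))),(OTU76,OTU17)),OTU50)).
That clade contains 18 terminal taxa: OTU11, OTU17, OTU2, OTU20, OTU23, OTU24, OTU3, OTU33, OTU37, OTU39, OTU40, OTU50, OTU57, OTU66, OTU72, OTU76, OTU77, OTU8.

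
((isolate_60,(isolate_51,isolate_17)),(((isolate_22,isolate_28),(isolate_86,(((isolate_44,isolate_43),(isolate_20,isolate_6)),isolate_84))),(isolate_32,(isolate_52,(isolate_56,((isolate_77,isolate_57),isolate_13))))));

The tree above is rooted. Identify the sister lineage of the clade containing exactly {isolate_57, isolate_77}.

The clade containing exactly {isolate_57, isolate_77} attaches to the tree at the node subtending ((isolate_77,isolate_57),isolate_13).
The other lineage descending from that same node — the sister group — is the single tip isolate_13.

isolate_13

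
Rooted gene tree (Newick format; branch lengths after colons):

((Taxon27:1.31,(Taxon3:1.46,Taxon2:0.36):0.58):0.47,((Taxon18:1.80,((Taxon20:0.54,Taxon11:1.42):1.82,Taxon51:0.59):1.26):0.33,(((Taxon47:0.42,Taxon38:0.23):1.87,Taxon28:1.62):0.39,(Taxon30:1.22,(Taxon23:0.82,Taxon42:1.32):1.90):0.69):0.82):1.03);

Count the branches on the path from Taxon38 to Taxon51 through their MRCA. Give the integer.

The MRCA of Taxon38 and Taxon51 is the node subtending ((Taxon18,((Taxon20,Taxon11),Taxon51)),(((Taxon47,Taxon38),Taxon28),(Taxon30,(Taxon23,Taxon42)))).
From Taxon38 up to that node: 4 branches. From Taxon51 up to the same node: 3 branches. Total: 4 + 3 = 7.

7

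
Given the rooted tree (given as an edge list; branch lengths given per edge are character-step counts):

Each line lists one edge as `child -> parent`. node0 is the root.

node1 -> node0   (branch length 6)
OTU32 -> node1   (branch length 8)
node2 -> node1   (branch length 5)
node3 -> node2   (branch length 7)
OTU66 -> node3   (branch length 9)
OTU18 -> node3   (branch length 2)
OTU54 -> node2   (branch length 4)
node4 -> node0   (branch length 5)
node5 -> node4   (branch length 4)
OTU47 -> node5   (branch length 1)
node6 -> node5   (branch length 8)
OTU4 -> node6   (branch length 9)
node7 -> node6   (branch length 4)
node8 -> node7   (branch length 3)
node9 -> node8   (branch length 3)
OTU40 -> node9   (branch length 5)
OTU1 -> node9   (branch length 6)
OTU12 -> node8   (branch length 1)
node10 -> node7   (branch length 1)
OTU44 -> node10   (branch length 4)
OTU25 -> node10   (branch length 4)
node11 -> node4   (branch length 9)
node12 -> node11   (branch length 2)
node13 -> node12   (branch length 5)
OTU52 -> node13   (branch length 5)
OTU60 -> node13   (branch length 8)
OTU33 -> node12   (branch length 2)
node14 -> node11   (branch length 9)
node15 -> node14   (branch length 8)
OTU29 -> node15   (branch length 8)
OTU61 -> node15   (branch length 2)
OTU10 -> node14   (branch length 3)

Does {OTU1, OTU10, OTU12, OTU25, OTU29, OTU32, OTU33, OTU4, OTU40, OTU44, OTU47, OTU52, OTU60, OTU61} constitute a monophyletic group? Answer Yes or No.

The MRCA of the listed taxa is the root, so the smallest clade containing them is the whole tree.
That clade also contains OTU18, OTU54, OTU66, which are not in the proposed group, so the group is not monophyletic.

No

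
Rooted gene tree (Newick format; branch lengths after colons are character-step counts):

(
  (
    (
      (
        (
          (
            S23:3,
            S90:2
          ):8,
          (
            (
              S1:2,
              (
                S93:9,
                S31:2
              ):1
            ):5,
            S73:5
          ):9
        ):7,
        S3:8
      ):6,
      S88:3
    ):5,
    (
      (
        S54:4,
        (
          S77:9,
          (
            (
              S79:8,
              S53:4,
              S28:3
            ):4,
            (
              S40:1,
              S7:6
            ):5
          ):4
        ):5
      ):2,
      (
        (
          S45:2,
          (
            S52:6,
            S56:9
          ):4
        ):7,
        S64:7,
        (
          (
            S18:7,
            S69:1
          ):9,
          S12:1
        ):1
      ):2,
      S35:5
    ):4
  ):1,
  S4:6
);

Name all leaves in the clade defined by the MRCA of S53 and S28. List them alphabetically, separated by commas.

Tracing S53: it sits inside (S79,S53,S28).
Tracing S28: it sits inside (S79,S53,S28).
The smallest clade enclosing both is (S79,S53,S28); the answer is its 3 terminal taxa in alphabetical order.

S28, S53, S79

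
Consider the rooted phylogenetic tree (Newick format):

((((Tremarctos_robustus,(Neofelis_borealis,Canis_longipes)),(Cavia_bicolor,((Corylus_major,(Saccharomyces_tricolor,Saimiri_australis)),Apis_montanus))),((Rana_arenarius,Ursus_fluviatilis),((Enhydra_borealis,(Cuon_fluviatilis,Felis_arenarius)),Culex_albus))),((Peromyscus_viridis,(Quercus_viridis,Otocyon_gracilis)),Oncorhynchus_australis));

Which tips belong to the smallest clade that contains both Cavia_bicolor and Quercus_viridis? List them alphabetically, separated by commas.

Apis_montanus, Canis_longipes, Cavia_bicolor, Corylus_major, Culex_albus, Cuon_fluviatilis, Enhydra_borealis, Felis_arenarius, Neofelis_borealis, Oncorhynchus_australis, Otocyon_gracilis, Peromyscus_viridis, Quercus_viridis, Rana_arenarius, Saccharomyces_tricolor, Saimiri_australis, Tremarctos_robustus, Ursus_fluviatilis

Tracing Cavia_bicolor: it sits inside (Cavia_bicolor,((Corylus_major,(Saccharomyces_tricolor,Saimiri_australis)),Apis_montanus)).
Tracing Quercus_viridis: it sits inside (Quercus_viridis,Otocyon_gracilis).
The smallest clade enclosing both is the whole tree (their MRCA is the root), so the answer is all 18 tips in alphabetical order.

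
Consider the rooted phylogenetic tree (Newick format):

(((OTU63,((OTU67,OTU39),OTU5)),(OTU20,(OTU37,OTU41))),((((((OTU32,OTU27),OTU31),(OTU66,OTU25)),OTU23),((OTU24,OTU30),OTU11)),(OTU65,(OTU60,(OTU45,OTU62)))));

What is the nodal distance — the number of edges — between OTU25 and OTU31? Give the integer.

4

The MRCA of OTU25 and OTU31 is the node subtending (((OTU32,OTU27),OTU31),(OTU66,OTU25)).
From OTU25 up to that node: 2 branches. From OTU31 up to the same node: 2 branches. Total: 2 + 2 = 4.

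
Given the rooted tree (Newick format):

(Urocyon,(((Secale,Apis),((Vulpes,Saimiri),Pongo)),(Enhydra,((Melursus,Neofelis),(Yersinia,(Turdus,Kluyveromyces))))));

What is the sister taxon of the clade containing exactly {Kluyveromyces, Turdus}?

Yersinia

The clade containing exactly {Kluyveromyces, Turdus} attaches to the tree at the node subtending (Yersinia,(Turdus,Kluyveromyces)).
The other lineage descending from that same node — the sister group — is the single tip Yersinia.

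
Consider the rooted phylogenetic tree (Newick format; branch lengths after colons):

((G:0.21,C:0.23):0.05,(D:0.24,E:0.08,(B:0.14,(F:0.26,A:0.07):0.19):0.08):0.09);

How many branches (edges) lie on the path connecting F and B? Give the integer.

The MRCA of F and B is the node subtending (B,(F,A)).
From F up to that node: 2 branches. From B up to the same node: 1 branch. Total: 2 + 1 = 3.

3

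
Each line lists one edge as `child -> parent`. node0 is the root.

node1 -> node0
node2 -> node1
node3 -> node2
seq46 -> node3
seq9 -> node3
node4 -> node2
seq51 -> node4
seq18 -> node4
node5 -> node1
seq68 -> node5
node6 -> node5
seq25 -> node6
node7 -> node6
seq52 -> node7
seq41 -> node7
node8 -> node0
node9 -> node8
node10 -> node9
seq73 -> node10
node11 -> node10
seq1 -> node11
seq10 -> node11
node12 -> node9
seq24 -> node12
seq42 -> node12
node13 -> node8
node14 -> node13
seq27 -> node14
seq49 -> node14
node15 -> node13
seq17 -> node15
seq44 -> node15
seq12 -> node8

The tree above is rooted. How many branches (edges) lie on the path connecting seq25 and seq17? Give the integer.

The MRCA of seq25 and seq17 is the root of the tree.
From seq25 up to that node: 4 branches. From seq17 up to the same node: 4 branches. Total: 4 + 4 = 8.

8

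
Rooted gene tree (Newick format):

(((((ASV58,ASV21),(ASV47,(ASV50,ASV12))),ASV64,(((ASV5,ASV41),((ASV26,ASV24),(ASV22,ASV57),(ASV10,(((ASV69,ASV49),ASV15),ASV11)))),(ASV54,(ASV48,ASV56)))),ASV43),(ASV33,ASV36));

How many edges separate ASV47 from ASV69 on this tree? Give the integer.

11

The MRCA of ASV47 and ASV69 is the node subtending (((ASV58,ASV21),(ASV47,(ASV50,ASV12))),ASV64,(((ASV5,ASV41),((ASV26,ASV24),(ASV22,ASV57),(ASV10,(((ASV69,ASV49),ASV15),ASV11)))),(ASV54,(ASV48,ASV56)))).
From ASV47 up to that node: 3 branches. From ASV69 up to the same node: 8 branches. Total: 3 + 8 = 11.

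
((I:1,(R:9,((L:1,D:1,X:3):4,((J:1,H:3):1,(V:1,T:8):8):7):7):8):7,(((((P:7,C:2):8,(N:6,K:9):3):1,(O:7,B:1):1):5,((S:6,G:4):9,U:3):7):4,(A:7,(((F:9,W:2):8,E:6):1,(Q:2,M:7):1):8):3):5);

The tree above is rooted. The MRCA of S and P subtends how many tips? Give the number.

The MRCA of S and P is the node subtending ((((P,C),(N,K)),(O,B)),((S,G),U)).
That clade contains 9 terminal taxa: B, C, G, K, N, O, P, S, U.

9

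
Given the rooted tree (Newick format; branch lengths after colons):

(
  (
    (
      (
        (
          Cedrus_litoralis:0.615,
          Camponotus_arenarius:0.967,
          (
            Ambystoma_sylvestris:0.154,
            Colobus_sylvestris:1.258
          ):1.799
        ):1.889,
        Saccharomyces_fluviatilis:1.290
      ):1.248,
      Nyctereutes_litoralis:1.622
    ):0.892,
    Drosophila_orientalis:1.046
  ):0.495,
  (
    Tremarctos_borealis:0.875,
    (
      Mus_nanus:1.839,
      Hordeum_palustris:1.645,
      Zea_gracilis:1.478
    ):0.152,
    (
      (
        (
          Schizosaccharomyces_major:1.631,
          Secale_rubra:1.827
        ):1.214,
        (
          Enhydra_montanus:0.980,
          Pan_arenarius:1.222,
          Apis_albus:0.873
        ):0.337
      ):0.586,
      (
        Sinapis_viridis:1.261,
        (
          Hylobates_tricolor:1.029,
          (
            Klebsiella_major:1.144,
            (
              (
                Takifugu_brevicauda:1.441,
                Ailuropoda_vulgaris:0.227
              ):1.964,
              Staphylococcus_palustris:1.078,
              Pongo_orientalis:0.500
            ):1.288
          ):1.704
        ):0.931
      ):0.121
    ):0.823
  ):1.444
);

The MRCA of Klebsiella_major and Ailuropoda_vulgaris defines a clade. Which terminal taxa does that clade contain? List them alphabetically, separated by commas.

Ailuropoda_vulgaris, Klebsiella_major, Pongo_orientalis, Staphylococcus_palustris, Takifugu_brevicauda

Tracing Klebsiella_major: it sits inside (Klebsiella_major,((Takifugu_brevicauda,Ailuropoda_vulgaris),Staphylococcus_palustris,Pongo_orientalis)).
Tracing Ailuropoda_vulgaris: it sits inside (Takifugu_brevicauda,Ailuropoda_vulgaris).
The smallest clade enclosing both is (Klebsiella_major,((Takifugu_brevicauda,Ailuropoda_vulgaris),Staphylococcus_palustris,Pongo_orientalis)); the answer is its 5 terminal taxa in alphabetical order.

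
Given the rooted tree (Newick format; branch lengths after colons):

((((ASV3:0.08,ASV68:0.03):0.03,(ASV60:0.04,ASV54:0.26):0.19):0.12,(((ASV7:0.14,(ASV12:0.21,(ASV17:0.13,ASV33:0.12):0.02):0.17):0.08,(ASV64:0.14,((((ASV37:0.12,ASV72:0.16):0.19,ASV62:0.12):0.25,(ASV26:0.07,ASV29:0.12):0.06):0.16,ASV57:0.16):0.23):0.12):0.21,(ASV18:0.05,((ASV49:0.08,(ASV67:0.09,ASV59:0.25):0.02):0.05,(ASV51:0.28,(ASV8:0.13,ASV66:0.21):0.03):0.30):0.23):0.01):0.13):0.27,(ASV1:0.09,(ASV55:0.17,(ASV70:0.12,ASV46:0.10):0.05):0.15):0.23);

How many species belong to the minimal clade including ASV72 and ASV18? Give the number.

The MRCA of ASV72 and ASV18 is the node subtending (((ASV7,(ASV12,(ASV17,ASV33))),(ASV64,((((ASV37,ASV72),ASV62),(ASV26,ASV29)),ASV57))),(ASV18,((ASV49,(ASV67,ASV59)),(ASV51,(ASV8,ASV66))))).
That clade contains 18 terminal taxa: ASV12, ASV17, ASV18, ASV26, ASV29, ASV33, ASV37, ASV49, ASV51, ASV57, ASV59, ASV62, ASV64, ASV66, ASV67, ASV7, ASV72, ASV8.

18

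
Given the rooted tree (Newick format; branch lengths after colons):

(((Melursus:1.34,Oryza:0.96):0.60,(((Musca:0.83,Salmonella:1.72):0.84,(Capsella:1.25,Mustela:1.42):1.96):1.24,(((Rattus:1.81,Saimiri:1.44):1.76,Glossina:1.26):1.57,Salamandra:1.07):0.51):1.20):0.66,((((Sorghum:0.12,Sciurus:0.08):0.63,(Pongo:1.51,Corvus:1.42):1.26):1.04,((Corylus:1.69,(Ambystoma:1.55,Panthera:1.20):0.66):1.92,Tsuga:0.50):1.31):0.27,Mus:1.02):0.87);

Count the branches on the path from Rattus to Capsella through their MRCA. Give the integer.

7

The MRCA of Rattus and Capsella is the node subtending (((Musca,Salmonella),(Capsella,Mustela)),(((Rattus,Saimiri),Glossina),Salamandra)).
From Rattus up to that node: 4 branches. From Capsella up to the same node: 3 branches. Total: 4 + 3 = 7.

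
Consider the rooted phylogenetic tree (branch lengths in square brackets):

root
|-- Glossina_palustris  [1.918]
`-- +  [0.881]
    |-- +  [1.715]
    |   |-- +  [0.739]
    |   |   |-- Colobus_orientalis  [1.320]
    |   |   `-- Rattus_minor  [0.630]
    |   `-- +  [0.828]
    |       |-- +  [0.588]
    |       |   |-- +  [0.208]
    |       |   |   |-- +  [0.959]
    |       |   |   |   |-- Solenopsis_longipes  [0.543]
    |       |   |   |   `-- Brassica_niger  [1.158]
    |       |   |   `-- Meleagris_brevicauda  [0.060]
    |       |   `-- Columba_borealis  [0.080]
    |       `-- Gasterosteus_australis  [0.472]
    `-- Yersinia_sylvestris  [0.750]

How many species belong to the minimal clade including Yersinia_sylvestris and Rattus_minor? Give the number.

8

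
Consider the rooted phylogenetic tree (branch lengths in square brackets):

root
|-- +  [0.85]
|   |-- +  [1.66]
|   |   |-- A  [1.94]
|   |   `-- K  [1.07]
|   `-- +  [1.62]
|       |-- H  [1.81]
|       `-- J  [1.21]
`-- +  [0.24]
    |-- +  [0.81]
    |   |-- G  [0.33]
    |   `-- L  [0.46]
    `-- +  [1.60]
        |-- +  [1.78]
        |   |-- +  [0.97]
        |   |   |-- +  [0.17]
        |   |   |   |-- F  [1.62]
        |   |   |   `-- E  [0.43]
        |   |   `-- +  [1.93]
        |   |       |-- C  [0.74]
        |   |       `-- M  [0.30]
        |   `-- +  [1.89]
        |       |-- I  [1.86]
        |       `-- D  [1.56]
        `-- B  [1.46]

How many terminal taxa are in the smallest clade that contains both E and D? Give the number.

The MRCA of E and D is the node subtending (((F,E),(C,M)),(I,D)).
That clade contains 6 terminal taxa: C, D, E, F, I, M.

6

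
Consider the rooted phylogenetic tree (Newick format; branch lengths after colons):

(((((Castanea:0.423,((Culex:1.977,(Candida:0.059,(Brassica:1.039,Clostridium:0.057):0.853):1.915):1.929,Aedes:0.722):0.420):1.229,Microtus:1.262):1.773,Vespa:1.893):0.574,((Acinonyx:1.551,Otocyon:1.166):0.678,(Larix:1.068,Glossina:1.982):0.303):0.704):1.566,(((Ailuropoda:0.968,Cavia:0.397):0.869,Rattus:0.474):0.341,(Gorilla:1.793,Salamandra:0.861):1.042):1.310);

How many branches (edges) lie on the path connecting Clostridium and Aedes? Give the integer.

The MRCA of Clostridium and Aedes is the node subtending ((Culex,(Candida,(Brassica,Clostridium))),Aedes).
From Clostridium up to that node: 4 branches. From Aedes up to the same node: 1 branch. Total: 4 + 1 = 5.

5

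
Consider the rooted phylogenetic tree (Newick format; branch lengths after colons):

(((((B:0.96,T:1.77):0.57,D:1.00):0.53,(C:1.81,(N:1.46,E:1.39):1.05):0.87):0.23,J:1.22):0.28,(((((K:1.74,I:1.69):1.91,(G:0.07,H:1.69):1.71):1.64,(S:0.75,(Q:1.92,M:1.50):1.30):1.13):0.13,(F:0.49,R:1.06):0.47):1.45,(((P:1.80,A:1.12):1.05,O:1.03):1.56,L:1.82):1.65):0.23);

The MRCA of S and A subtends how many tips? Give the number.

The MRCA of S and A is the node subtending (((((K,I),(G,H)),(S,(Q,M))),(F,R)),(((P,A),O),L)).
That clade contains 13 terminal taxa: A, F, G, H, I, K, L, M, O, P, Q, R, S.

13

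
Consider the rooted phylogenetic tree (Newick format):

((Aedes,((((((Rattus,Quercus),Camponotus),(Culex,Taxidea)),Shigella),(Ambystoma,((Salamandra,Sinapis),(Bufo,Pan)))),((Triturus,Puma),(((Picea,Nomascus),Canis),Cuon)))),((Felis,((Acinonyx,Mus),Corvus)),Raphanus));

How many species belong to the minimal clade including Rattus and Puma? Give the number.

17

The MRCA of Rattus and Puma is the node subtending ((((((Rattus,Quercus),Camponotus),(Culex,Taxidea)),Shigella),(Ambystoma,((Salamandra,Sinapis),(Bufo,Pan)))),((Triturus,Puma),(((Picea,Nomascus),Canis),Cuon))).
That clade contains 17 terminal taxa: Ambystoma, Bufo, Camponotus, Canis, Culex, Cuon, Nomascus, Pan, Picea, Puma, Quercus, Rattus, Salamandra, Shigella, Sinapis, Taxidea, Triturus.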